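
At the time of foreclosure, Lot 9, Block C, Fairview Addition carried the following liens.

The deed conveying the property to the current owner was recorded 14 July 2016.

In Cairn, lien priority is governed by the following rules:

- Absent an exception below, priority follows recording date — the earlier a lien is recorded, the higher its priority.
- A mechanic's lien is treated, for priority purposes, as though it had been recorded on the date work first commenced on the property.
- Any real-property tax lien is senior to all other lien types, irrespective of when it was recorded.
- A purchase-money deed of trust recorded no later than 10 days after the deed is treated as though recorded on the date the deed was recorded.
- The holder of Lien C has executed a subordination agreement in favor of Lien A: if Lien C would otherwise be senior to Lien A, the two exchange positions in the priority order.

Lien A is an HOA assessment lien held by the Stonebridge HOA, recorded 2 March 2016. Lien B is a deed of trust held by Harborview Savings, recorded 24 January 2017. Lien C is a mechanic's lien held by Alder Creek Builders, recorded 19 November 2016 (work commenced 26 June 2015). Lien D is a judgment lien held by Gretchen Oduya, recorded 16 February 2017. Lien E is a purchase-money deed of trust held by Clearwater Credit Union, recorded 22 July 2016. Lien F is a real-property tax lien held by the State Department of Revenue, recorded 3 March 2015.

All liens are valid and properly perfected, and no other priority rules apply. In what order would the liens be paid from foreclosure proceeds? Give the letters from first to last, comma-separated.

F, A, C, E, B, D

Effective dates: C's effective date is 26 June 2015, when work began; E relates back to the deed date 14 July 2016.
F is a real-property tax lien, so it outranks all other liens regardless of date.
Ordering the rest by effective date: C (26 June 2015), A (2 March 2016), E (14 July 2016), B (24 January 2017), D (16 February 2017).
C would otherwise be senior to A, so under the subordination agreement C and A exchange positions.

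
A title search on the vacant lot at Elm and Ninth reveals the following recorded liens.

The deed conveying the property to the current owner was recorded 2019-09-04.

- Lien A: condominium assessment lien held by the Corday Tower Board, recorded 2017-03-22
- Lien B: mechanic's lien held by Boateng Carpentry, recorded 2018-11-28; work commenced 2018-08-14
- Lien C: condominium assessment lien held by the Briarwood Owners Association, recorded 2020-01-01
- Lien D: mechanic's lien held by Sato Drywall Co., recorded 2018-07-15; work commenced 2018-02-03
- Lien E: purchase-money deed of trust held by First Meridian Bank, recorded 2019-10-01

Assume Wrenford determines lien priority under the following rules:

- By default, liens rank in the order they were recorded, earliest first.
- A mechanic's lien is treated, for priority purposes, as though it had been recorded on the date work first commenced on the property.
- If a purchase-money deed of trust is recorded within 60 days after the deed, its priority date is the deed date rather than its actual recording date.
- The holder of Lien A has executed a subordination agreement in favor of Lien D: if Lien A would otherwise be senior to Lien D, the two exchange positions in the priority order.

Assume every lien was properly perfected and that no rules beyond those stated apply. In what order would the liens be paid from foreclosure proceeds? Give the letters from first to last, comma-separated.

D, A, B, E, C

Adjusting effective dates: B relates back to 2018-08-14 (work commenced); D relates back to 2018-02-03 (work commenced); E was recorded within the 60-day window, so its effective date is the deed date 2019-09-04.
By effective date, earliest first: A (2017-03-22), D (2018-02-03), B (2018-08-14), E (2019-09-04), C (2020-01-01).
A is senior to D before the subordination, so the two trade places.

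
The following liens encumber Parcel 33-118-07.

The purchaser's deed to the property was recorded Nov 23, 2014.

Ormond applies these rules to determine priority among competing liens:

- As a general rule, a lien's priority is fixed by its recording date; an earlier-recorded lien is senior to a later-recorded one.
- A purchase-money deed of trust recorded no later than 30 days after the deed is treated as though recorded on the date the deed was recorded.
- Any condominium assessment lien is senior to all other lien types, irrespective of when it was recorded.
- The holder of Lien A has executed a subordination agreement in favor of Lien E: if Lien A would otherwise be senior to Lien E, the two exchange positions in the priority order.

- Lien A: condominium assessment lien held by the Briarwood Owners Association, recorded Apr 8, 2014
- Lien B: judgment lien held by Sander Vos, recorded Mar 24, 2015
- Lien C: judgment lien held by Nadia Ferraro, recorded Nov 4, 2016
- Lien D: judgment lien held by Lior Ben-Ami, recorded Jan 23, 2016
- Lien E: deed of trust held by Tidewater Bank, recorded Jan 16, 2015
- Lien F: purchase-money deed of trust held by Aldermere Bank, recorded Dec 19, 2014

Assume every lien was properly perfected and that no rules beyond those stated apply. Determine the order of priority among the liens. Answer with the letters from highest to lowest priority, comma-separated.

E, F, A, B, D, C

Effective dates after the stated exceptions: F's effective date is the deed date, Nov 23, 2014.
A is a condominium assessment lien, so it outranks all other liens regardless of date.
Remaining liens by effective date: F (Nov 23, 2014), E (Jan 16, 2015), B (Mar 24, 2015), D (Jan 23, 2016), C (Nov 4, 2016).
A would otherwise be senior to E, so under the subordination agreement A and E exchange positions.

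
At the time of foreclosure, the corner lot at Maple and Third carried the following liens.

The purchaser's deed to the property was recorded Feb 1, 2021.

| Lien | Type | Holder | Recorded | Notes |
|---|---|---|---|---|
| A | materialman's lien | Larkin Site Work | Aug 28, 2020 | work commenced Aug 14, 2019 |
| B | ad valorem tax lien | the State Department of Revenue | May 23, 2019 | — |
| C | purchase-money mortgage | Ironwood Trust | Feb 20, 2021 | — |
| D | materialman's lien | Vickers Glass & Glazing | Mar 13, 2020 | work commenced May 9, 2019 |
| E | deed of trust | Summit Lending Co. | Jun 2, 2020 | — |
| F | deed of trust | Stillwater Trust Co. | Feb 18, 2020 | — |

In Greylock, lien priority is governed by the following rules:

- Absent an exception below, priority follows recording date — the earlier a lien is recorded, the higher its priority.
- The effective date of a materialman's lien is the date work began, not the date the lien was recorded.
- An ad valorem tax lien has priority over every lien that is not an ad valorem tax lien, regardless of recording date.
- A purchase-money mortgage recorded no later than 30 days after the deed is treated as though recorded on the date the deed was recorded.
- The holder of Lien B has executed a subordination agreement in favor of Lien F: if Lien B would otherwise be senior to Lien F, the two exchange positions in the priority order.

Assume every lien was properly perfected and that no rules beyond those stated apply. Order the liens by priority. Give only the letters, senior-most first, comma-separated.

First, effective dates: A is treated as recorded Aug 14, 2019, the work-commencement date; C's effective date is the deed date, Feb 1, 2021; D is treated as recorded May 9, 2019, the work-commencement date.
B is an ad valorem tax lien and takes priority over every other lien.
Remaining liens by effective date: D (May 9, 2019), A (Aug 14, 2019), F (Feb 18, 2020), E (Jun 2, 2020), C (Feb 1, 2021).
The subordination applies — B was senior to F — so B and F swap.

F, D, A, B, E, C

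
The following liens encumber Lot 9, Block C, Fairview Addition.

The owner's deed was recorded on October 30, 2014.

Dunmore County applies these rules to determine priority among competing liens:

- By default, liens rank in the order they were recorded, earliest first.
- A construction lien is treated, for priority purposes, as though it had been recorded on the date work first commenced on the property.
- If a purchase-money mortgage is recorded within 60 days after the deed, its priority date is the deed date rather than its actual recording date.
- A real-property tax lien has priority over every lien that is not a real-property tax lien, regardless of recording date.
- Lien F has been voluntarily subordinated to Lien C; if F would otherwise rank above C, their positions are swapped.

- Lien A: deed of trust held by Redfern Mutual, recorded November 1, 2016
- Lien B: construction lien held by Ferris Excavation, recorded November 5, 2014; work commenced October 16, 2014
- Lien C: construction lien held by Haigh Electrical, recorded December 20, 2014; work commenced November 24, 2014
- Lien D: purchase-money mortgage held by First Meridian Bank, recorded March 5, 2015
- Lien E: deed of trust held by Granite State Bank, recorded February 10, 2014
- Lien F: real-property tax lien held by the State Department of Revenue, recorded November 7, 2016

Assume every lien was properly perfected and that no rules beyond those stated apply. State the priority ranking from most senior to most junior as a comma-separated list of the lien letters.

First, effective dates: B's effective date is October 16, 2014, when work began; C's effective date is November 24, 2014, when work began; D missed the 60-day window (126 days after the deed), so its recording date stands.
F is a real-property tax lien, so it outranks all other liens regardless of date.
The other liens, earliest effective date first: E (February 10, 2014), B (October 16, 2014), C (November 24, 2014), D (March 5, 2015), A (November 1, 2016).
Because F would otherwise rank above C, the subordination swaps them.

C, E, B, F, D, A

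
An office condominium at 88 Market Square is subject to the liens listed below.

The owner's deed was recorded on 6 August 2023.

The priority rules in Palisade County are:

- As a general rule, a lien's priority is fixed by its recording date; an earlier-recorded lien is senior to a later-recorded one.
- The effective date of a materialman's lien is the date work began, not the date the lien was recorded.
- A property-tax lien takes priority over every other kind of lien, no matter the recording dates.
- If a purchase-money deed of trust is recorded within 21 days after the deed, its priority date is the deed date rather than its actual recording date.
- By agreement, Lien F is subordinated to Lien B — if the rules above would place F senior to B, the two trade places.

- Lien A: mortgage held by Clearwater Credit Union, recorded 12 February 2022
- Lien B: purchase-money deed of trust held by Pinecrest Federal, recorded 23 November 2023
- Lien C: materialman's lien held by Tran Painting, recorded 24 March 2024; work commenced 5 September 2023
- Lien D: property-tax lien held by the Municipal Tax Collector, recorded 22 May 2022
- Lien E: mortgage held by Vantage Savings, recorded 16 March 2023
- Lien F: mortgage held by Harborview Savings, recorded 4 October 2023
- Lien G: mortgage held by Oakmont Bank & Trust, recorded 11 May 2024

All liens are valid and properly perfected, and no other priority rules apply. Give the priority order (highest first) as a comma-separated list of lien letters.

D, A, E, C, B, F, G

Effective dates after the stated exceptions: B was recorded 109 days after the deed — beyond 21 days — so no relation-back applies; C relates back to 5 September 2023 (work commenced).
D, as a property-tax lien, has superpriority and ranks first.
Remaining liens by effective date: A (12 February 2022), E (16 March 2023), C (5 September 2023), F (4 October 2023), B (23 November 2023), G (11 May 2024).
F is senior to B before the subordination, so the two trade places.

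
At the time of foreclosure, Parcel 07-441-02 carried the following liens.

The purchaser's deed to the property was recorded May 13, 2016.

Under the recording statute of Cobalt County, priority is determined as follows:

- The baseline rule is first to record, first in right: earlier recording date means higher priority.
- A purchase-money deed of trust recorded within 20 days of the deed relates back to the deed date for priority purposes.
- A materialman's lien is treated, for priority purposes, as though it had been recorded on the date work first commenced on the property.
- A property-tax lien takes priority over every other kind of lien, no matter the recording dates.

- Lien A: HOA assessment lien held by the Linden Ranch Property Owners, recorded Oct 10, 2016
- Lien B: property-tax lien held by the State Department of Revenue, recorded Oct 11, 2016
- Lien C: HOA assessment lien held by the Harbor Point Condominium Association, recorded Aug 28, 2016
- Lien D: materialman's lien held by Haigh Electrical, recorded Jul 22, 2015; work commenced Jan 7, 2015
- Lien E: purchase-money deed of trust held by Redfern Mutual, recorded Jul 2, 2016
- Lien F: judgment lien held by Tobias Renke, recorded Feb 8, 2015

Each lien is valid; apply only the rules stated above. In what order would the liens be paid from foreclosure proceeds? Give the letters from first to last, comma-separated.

Effective dates: D is treated as recorded Jan 7, 2015, the work-commencement date; E missed the 20-day window (50 days after the deed), so its recording date stands.
B, as a property-tax lien, has superpriority and ranks first.
Ordering the rest by effective date: D (Jan 7, 2015), F (Feb 8, 2015), E (Jul 2, 2016), C (Aug 28, 2016), A (Oct 10, 2016).

B, D, F, E, C, A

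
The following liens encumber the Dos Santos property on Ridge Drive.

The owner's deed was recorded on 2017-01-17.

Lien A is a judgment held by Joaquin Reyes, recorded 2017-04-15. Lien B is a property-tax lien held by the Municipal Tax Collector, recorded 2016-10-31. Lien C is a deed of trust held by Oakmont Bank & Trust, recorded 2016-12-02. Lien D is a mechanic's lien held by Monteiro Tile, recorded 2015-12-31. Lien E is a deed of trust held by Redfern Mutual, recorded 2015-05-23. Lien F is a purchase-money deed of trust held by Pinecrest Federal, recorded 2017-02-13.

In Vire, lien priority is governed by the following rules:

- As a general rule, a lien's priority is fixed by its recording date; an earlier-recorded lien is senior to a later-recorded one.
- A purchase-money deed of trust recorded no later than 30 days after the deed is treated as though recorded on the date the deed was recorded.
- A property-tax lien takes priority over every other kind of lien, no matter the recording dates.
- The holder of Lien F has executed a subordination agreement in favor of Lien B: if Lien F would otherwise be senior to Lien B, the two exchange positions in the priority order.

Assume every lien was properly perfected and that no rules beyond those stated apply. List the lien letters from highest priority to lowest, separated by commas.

B, E, D, C, F, A

Adjusting effective dates: F's effective date is the deed date, 2017-01-17.
B, as a property-tax lien, has superpriority and ranks first.
Remaining liens by effective date: E (2015-05-23), D (2015-12-31), C (2016-12-02), F (2017-01-17), A (2017-04-15).
F already ranks below B; the subordination has no effect.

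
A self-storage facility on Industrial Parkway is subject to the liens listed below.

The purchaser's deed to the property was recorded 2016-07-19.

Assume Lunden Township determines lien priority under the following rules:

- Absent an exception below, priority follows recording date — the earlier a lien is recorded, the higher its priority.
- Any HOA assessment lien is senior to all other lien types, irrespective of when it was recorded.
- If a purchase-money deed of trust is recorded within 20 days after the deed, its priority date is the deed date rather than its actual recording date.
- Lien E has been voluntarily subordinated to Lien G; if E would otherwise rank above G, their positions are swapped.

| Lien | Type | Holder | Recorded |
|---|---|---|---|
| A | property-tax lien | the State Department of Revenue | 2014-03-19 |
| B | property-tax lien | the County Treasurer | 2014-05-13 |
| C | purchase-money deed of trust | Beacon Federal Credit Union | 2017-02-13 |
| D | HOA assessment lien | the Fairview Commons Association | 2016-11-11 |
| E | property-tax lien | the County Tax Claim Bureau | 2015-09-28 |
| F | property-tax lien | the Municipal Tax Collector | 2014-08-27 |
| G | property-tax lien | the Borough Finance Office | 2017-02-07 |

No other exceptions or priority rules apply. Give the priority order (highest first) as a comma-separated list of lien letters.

Effective dates: C was recorded 209 days after the deed, outside the 20-day window, so it keeps its recording date.
D is an HOA assessment lien and takes priority over every other lien.
Ordering the rest by effective date: A (2014-03-19), B (2014-05-13), F (2014-08-27), E (2015-09-28), G (2017-02-07), C (2017-02-13).
Because E would otherwise rank above G, the subordination swaps them.

D, A, B, F, G, E, C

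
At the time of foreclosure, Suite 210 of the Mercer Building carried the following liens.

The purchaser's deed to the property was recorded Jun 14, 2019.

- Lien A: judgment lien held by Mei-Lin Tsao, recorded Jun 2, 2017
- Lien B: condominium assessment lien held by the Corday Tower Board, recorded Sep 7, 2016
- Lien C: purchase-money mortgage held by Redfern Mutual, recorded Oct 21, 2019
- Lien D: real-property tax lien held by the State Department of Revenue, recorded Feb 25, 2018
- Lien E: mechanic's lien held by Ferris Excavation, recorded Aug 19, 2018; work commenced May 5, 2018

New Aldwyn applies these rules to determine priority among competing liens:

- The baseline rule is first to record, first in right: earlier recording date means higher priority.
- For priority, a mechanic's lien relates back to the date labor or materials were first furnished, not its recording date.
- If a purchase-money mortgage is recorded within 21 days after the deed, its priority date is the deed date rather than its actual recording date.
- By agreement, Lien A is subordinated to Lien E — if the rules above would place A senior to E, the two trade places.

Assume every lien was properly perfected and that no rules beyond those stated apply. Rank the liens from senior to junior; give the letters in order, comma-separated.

Adjusting effective dates: C was recorded 129 days after the deed, outside the 21-day window, so it keeps its recording date; E's effective date is May 5, 2018, when work began.
By effective date, earliest first: B (Sep 7, 2016), A (Jun 2, 2017), D (Feb 25, 2018), E (May 5, 2018), C (Oct 21, 2019).
The subordination applies — A was senior to E — so A and E swap.

B, E, D, A, C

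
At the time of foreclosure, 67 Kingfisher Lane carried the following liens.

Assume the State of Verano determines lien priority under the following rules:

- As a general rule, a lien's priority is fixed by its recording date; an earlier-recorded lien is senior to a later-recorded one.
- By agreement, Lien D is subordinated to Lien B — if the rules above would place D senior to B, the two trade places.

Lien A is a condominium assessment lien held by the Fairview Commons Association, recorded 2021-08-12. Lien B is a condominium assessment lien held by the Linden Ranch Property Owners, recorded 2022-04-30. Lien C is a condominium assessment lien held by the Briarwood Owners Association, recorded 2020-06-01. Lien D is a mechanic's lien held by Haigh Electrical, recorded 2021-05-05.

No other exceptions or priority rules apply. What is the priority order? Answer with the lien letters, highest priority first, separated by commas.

Sorted by effective date: C (2020-06-01), D (2021-05-05), A (2021-08-12), B (2022-04-30).
D would otherwise be senior to B, so under the subordination agreement D and B exchange positions.

C, B, A, D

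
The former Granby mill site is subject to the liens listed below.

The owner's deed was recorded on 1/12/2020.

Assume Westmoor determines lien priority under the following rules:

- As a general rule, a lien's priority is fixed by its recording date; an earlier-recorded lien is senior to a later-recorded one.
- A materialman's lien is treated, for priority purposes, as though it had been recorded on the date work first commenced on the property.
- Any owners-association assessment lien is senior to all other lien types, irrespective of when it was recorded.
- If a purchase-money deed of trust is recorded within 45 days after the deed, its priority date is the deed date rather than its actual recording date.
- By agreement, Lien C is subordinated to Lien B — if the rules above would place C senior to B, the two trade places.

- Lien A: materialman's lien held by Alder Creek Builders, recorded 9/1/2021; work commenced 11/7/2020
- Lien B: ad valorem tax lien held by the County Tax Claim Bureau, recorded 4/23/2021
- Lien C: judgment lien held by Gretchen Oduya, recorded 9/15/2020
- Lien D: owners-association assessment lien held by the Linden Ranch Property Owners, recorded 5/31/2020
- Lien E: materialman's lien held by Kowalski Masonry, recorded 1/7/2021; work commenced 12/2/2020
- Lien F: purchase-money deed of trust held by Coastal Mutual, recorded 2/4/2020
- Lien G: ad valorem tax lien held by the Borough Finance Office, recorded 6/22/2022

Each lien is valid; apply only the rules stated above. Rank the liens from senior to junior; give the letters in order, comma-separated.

D, F, B, A, E, C, G

Effective dates after the stated exceptions: A's effective date is 11/7/2020, when work began; E's effective date is 12/2/2020, when work began; F was recorded within the 45-day window, so its effective date is the deed date 1/12/2020.
D is an owners-association assessment lien and takes priority over every other lien.
Among the remaining liens, by effective date: F (1/12/2020), C (9/15/2020), A (11/7/2020), E (12/2/2020), B (4/23/2021), G (6/22/2022).
C is senior to B before the subordination, so the two trade places.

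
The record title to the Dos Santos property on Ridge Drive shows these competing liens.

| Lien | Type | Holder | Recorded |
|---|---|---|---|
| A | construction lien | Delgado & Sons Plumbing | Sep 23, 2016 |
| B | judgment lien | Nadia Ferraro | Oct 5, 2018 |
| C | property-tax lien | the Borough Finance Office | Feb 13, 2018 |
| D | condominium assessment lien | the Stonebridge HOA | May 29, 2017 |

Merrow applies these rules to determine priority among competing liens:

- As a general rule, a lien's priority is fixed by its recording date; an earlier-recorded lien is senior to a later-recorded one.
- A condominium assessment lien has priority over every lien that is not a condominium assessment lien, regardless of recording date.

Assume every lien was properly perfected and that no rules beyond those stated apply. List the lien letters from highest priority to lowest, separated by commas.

D is a condominium assessment lien, so it outranks all other liens regardless of date.
The other liens, earliest effective date first: A (Sep 23, 2016), C (Feb 13, 2018), B (Oct 5, 2018).

D, A, C, B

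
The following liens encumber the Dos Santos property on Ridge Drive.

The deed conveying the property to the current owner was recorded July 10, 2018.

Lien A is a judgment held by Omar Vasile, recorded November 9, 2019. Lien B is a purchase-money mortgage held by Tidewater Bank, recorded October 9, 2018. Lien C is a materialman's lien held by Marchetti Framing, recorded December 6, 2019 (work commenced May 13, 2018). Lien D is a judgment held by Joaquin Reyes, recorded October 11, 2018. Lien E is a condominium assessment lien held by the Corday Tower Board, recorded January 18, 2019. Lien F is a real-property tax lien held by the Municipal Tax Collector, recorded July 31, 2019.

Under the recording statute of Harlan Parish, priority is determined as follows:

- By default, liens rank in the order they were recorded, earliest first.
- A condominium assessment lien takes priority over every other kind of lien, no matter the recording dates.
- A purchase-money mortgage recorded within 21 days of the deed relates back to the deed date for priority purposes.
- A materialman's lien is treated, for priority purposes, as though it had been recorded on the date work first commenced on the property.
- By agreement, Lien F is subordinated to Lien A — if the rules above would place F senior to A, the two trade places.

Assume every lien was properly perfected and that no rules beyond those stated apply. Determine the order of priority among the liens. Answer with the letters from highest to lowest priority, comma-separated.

E, C, B, D, A, F

First, effective dates: B missed the 21-day window (91 days after the deed), so its recording date stands; C relates back to May 13, 2018 (work commenced).
E, as a condominium assessment lien, has superpriority and ranks first.
Among the remaining liens, by effective date: C (May 13, 2018), B (October 9, 2018), D (October 11, 2018), F (July 31, 2019), A (November 9, 2019).
The subordination applies — F was senior to A — so F and A swap.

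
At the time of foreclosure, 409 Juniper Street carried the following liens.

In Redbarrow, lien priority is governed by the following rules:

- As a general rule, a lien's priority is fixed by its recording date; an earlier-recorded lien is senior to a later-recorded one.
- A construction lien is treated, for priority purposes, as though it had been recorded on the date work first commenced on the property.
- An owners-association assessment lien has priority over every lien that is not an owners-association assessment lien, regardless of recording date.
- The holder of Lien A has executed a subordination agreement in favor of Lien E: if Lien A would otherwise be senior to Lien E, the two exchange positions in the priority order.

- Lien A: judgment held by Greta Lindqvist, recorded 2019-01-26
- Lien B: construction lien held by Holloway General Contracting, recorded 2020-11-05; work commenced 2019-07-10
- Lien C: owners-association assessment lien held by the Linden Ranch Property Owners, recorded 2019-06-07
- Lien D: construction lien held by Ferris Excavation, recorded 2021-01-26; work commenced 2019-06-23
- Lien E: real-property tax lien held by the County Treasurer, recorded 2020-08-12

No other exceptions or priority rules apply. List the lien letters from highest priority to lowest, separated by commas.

C, E, D, B, A

Effective dates after the stated exceptions: B is treated as recorded 2019-07-10, the work-commencement date; D relates back to 2019-06-23 (work commenced).
As an owners-association assessment lien, C is senior to every other lien.
Among the remaining liens, by effective date: A (2019-01-26), D (2019-06-23), B (2019-07-10), E (2020-08-12).
A would otherwise be senior to E, so under the subordination agreement A and E exchange positions.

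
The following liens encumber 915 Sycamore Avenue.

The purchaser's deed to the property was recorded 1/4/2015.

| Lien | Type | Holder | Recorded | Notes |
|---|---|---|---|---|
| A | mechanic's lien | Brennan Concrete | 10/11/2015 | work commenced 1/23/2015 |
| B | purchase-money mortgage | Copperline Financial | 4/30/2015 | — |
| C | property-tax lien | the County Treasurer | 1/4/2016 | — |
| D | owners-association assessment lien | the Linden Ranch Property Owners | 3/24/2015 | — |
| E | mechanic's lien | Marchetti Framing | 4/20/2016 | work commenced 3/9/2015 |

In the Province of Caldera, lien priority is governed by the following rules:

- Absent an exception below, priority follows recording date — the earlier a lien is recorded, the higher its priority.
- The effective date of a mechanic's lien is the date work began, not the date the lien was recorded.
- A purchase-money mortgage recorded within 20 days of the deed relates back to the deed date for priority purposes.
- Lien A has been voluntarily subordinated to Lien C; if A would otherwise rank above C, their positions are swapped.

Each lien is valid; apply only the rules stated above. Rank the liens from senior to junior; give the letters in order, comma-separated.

Effective dates: A's effective date is 1/23/2015, when work began; B was recorded 116 days after the deed, outside the 20-day window, so it keeps its recording date; E is treated as recorded 3/9/2015, the work-commencement date.
By effective date, earliest first: A (1/23/2015), E (3/9/2015), D (3/24/2015), B (4/30/2015), C (1/4/2016).
A is senior to C before the subordination, so the two trade places.

C, E, D, B, A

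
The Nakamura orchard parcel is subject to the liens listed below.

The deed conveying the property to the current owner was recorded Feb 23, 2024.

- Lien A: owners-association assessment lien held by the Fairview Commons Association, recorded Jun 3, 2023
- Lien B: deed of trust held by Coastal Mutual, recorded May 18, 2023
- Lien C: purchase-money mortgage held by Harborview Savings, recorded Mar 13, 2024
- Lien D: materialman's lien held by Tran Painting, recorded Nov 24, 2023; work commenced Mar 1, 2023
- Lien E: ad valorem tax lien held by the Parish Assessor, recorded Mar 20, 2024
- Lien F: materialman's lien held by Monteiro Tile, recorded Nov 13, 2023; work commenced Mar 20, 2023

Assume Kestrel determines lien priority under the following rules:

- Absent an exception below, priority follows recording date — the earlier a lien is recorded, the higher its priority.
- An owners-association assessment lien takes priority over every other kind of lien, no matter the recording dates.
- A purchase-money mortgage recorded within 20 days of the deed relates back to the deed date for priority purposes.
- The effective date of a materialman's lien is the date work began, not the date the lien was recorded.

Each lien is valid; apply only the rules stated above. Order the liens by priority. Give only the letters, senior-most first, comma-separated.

A, D, F, B, C, E

First, effective dates: C's effective date is the deed date, Feb 23, 2024; D's effective date is Mar 1, 2023, when work began; F's effective date is Mar 20, 2023, when work began.
As an owners-association assessment lien, A is senior to every other lien.
Remaining liens by effective date: D (Mar 1, 2023), F (Mar 20, 2023), B (May 18, 2023), C (Feb 23, 2024), E (Mar 20, 2024).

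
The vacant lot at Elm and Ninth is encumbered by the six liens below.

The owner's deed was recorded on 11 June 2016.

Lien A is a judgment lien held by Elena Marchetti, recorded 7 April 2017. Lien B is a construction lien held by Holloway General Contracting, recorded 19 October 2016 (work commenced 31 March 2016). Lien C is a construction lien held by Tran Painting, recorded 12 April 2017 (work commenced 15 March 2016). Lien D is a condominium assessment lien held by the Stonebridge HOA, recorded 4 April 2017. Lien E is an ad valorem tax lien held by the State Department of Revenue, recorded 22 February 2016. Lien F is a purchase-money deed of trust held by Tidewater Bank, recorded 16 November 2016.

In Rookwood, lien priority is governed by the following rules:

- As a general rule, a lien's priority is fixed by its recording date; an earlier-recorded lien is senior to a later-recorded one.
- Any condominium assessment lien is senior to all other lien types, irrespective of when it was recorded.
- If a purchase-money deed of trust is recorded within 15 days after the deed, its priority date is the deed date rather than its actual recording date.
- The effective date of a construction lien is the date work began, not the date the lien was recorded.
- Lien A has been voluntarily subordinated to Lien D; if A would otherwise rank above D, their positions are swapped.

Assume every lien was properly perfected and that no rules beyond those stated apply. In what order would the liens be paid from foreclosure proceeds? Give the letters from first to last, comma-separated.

D, E, C, B, F, A

Effective dates after the stated exceptions: B is treated as recorded 31 March 2016, the work-commencement date; C's effective date is 15 March 2016, when work began; F was recorded 158 days after the deed — beyond 15 days — so no relation-back applies.
As a condominium assessment lien, D is senior to every other lien.
Remaining liens by effective date: E (22 February 2016), C (15 March 2016), B (31 March 2016), F (16 November 2016), A (7 April 2017).
A already ranks below D; the subordination has no effect.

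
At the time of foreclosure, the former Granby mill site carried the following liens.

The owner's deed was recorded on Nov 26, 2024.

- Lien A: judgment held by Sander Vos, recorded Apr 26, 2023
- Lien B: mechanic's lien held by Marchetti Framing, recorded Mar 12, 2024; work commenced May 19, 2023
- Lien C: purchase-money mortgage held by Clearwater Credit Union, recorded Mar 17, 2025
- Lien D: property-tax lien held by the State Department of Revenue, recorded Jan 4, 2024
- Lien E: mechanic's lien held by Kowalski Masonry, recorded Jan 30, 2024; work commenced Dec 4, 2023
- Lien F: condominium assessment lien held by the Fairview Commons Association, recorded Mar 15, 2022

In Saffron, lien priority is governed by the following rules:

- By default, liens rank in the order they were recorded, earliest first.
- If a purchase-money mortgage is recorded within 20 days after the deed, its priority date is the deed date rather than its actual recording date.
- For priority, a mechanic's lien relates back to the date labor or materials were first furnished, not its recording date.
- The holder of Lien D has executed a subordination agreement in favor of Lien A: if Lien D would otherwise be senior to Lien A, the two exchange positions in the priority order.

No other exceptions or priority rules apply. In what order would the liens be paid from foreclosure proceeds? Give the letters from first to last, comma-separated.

F, A, B, E, D, C

Effective dates: B's effective date is May 19, 2023, when work began; C was recorded 111 days after the deed, outside the 20-day window, so it keeps its recording date; E is treated as recorded Dec 4, 2023, the work-commencement date.
Sorted by effective date: F (Mar 15, 2022), A (Apr 26, 2023), B (May 19, 2023), E (Dec 4, 2023), D (Jan 4, 2024), C (Mar 17, 2025).
D is already junior to A, so the subordination agreement changes nothing.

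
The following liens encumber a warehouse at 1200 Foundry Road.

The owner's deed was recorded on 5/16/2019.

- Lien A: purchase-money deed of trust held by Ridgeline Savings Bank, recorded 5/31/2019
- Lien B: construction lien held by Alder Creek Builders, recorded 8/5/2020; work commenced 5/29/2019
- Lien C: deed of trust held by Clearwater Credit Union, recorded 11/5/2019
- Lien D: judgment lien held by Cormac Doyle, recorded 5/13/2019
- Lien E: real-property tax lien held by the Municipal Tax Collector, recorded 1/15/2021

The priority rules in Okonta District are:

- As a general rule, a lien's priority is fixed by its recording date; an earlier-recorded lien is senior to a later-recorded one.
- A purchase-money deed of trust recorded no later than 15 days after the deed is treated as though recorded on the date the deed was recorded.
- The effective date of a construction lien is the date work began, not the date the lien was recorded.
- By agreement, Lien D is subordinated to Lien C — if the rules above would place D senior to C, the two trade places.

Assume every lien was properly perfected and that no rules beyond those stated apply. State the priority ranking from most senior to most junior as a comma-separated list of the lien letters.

First, effective dates: A relates back to the deed date 5/16/2019; B's effective date is 5/29/2019, when work began.
Sorted by effective date: D (5/13/2019), A (5/16/2019), B (5/29/2019), C (11/5/2019), E (1/15/2021).
D would otherwise be senior to C, so under the subordination agreement D and C exchange positions.

C, A, B, D, E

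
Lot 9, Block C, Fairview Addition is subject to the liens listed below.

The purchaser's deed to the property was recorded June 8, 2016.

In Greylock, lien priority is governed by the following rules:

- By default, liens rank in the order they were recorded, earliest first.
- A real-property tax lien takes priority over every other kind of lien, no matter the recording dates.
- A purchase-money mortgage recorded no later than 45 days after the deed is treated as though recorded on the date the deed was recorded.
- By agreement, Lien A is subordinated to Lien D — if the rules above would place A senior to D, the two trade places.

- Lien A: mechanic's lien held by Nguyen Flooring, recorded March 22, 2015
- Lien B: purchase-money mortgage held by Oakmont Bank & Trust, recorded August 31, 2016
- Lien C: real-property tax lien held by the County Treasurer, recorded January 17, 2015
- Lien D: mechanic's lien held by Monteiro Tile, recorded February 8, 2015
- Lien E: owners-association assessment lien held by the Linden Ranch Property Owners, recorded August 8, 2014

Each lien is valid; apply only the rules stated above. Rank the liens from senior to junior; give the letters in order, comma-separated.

Effective dates after the stated exceptions: B was recorded 84 days after the deed, outside the 45-day window, so it keeps its recording date.
As a real-property tax lien, C is senior to every other lien.
Ordering the rest by effective date: E (August 8, 2014), D (February 8, 2015), A (March 22, 2015), B (August 31, 2016).
A is already junior to D, so the subordination agreement changes nothing.

C, E, D, A, B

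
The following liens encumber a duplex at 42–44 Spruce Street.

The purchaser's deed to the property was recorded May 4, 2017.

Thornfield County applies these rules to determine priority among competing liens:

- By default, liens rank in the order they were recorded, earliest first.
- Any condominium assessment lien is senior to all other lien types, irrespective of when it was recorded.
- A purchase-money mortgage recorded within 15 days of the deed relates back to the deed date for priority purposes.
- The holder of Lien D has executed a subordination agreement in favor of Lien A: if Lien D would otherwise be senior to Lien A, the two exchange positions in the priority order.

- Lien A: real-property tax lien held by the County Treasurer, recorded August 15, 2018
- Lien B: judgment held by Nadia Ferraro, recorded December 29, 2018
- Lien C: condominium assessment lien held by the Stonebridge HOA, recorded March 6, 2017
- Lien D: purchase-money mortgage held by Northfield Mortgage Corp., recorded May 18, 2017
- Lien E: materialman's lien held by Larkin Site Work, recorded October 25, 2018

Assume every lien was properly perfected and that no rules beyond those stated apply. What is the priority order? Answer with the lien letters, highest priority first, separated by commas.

Effective dates after the stated exceptions: D was recorded within the 15-day window, so its effective date is the deed date May 4, 2017.
C, as a condominium assessment lien, has superpriority and ranks first.
The other liens, earliest effective date first: D (May 4, 2017), A (August 15, 2018), E (October 25, 2018), B (December 29, 2018).
Because D would otherwise rank above A, the subordination swaps them.

C, A, D, E, B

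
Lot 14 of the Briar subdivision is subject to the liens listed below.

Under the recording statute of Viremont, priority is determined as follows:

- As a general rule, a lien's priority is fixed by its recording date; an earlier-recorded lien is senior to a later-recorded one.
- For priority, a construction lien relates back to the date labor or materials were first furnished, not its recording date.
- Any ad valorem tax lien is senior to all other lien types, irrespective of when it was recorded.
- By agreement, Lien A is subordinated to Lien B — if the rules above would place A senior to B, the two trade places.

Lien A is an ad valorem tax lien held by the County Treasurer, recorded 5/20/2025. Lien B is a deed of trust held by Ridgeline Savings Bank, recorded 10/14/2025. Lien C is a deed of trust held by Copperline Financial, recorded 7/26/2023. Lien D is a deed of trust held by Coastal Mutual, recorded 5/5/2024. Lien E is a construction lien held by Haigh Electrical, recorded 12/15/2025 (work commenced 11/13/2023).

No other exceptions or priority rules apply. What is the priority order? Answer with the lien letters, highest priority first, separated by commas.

B, C, E, D, A

First, effective dates: E relates back to 11/13/2023 (work commenced).
A, as an ad valorem tax lien, has superpriority and ranks first.
Among the remaining liens, by effective date: C (7/26/2023), E (11/13/2023), D (5/5/2024), B (10/14/2025).
The subordination applies — A was senior to B — so A and B swap.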